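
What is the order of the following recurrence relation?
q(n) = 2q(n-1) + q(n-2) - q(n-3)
The order is the largest lag k for which q(n-k) appears. Here the deepest term is q(n-3), so the order is 3.

Order 3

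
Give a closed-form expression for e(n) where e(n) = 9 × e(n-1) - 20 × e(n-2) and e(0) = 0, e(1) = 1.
Recurrence: e(n) = 9 × e(n-1) - 20 × e(n-2), initial: e(0) = 0, e(1) = 1.
Characteristic equation: r² - 9r + 20 = 0, which factors as (r - 5)(r - 4) = 0, so r = 5, 4. General solution e(n) = A·5ⁿ + B·4ⁿ. From e(0) = 0: A + B = 0. From e(1) = 1: 5A + 4B = 1. Solving gives A = 1, B = -1.

e(n) = 5ⁿ - 4ⁿ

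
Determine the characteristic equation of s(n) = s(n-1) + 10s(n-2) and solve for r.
Substitute s(n) = rⁿ and divide through by rⁿ⁻²: r² - r - 10 = 0
Discriminant: 1² + 4·10 = 41, not a perfect square, so by the quadratic formula r = (1 ± √41)/2.
General solution: s(n) = A·r₁ⁿ + B·r₂ⁿ where r₁,r₂ = (1 ± √41)/2

Characteristic: r² - r - 10 = 0, Roots: r = (1 ± √41)/2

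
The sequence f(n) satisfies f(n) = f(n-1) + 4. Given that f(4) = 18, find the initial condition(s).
f(4) = f(0) + 4·4, so f(0) = 18 - 16 = 2.

f(0) = 2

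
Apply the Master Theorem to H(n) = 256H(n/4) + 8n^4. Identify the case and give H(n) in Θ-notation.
Master Theorem template: H(n) = a·H(n/b) + f(n).
Here: a=256, b=4, f(n)=8n^4
Compute log_b(a) = log_4(256) = 4.
f(n) = 8n^4 = Θ(n^4). Case 2: H(n) = Θ(n^4 log n).

Case 2: H(n) = Θ(n^4 log n)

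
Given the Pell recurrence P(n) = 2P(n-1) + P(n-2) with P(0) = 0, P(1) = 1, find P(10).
Computing the sequence terms:
0, 1, 2, 5, 12, 29, 70, 169, 408, 985, 2378

2378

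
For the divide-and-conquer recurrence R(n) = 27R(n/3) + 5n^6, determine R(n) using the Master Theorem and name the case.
Master Theorem template: R(n) = a·R(n/b) + f(n).
Here: a=27, b=3, f(n)=5n^6
Compute log_b(a) = log_3(27) = 3.
f(n) = 5n^6 = Ω(n^(3+ε)) with ε = 3, and the regularity condition holds (a·f(n/b) = (a/b^6)·f(n) with a/b^6 = 3^-3 < 1). Case 3: R(n) = Θ(f(n)) = Θ(n^6).

Case 3: R(n) = Θ(n^6)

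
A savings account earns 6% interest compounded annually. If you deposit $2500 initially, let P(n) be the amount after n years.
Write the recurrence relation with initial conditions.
Each year the balance grows by 6%, i.e. is multiplied by 1 + 6/100 = 1.06, so P(n) = 1.06 × P(n-1). The initial deposit gives P(0) = 2500.
Unrolling gives the closed form P(n) = 2500 × (1.06)ⁿ.

P(n) = 1.06 × P(n-1), P(0) = 2500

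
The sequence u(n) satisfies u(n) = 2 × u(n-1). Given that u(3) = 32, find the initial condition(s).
In general u(n) = 2ⁿ · u(0). At n = 3: u(0) = u(3) / 2^3 = 32 / 8 = 4.

u(0) = 4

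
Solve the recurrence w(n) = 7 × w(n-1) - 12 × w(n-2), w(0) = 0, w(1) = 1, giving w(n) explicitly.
Recurrence: w(n) = 7 × w(n-1) - 12 × w(n-2), initial: w(0) = 0, w(1) = 1.
Characteristic equation: r² - 7r + 12 = 0, which factors as (r - 4)(r - 3) = 0, so r = 4, 3. General solution w(n) = A·4ⁿ + B·3ⁿ. From w(0) = 0: A + B = 0. From w(1) = 1: 4A + 3B = 1. Solving gives A = 1, B = -1.

w(n) = 4ⁿ - 3ⁿ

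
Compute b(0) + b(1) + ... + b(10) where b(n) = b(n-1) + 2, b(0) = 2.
Computing the sequence terms: 2, 4, 6, 8, 10, 12, 14, 16, 18, 20, 22
Adding these values together:

132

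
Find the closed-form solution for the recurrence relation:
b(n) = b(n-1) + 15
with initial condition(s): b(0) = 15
Recurrence: b(n) = b(n-1) + 15, initial: b(0) = 15.
Each step adds 15, so b(n) = b(0) + 15n = 15n + 15.

b(n) = 15n + 15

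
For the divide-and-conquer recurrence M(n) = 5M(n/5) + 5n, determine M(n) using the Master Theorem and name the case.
Master Theorem template: M(n) = a·M(n/b) + f(n).
Here: a=5, b=5, f(n)=5n
Compute log_b(a) = log_5(5) = 1.
f(n) = 5n = Θ(n). Case 2: M(n) = Θ(n log n).

Case 2: M(n) = Θ(n log n)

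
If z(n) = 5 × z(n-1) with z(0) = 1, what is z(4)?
Computing step by step:
z(0) = 1
z(1) = 5 × 1 = 5
z(2) = 5 × 5 = 25
z(3) = 5 × 25 = 125
z(4) = 5 × 125 = 625

625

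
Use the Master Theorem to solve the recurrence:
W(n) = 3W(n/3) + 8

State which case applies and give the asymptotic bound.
Master Theorem template: W(n) = a·W(n/b) + f(n).
Here: a=3, b=3, f(n)=8
Compute log_b(a) = log_3(3) = 1.
f(n) = 8 = O(n^(1-ε)) with ε = 1. Case 1: W(n) = Θ(n^log_b(a)) = Θ(n).

Case 1: W(n) = Θ(n)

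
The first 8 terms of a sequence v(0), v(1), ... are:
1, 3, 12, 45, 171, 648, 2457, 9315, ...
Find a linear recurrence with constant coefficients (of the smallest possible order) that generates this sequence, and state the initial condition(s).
Look for the lowest-order linear relation among consecutive terms.
Observation: v(n) - 3·v(n-1) - (3)·v(n-2) = 0 holds for the shown terms, and no order-1 relation v(n) = α·v(n-1) + β fits.
Check at n=3: 3·12 + (3)·3 = 45. ✓

v(n) = 3v(n-1) + 3v(n-2), v(0) = 1, v(1) = 3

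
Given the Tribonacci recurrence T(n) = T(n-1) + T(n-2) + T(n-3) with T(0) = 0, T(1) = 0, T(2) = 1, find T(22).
Computing the sequence terms:
0, 0, 1, 1, 2, 4, 7, 13, 24, 44, 81, 149, 274, 504, 927, 1705, 3136, 5768, 10609, 19513, 35890, 66012, 121415

121415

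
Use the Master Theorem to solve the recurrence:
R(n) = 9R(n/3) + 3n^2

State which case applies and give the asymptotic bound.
Master Theorem template: R(n) = a·R(n/b) + f(n).
Here: a=9, b=3, f(n)=3n^2
Compute log_b(a) = log_3(9) = 2.
f(n) = 3n^2 = Θ(n^2). Case 2: R(n) = Θ(n^2 log n).

Case 2: R(n) = Θ(n^2 log n)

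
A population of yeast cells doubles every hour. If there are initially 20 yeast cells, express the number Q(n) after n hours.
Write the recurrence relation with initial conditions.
Each hour multiplies the count by 2, so the count after n hours depends only on the count after n-1 hours: Q(n) = 2 × Q(n-1). The starting count gives Q(0) = 20.
Unrolling n times gives the closed form Q(n) = 20 × 2ⁿ.

Q(n) = 2 × Q(n-1), Q(0) = 20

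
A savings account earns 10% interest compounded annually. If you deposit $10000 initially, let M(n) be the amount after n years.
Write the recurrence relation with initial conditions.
Each year the balance grows by 10%, i.e. is multiplied by 1 + 10/100 = 1.1, so M(n) = 1.1 × M(n-1). The initial deposit gives M(0) = 10000.
Unrolling gives the closed form M(n) = 10000 × (1.1)ⁿ.

M(n) = 1.1 × M(n-1), M(0) = 10000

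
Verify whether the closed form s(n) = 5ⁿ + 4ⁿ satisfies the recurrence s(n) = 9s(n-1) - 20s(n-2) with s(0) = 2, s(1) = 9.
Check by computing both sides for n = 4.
From the recurrence with s(0) = 2, s(1) = 9:
  s(0) = 2, s(1) = 9, s(2) = 41, s(3) = 189, s(4) = 881
  so the recurrence gives s(4) = 881.
From the proposed closed form s(n) = 5ⁿ + 4ⁿ:
  s(4) = 881.
Both sides give 881 at n = 4, and the initial condition(s) match, so the closed form is consistent.

Yes, the closed form is correct.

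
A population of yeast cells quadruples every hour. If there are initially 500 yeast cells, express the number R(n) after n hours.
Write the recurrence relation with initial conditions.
Each hour multiplies the count by 4, so the count after n hours depends only on the count after n-1 hours: R(n) = 4 × R(n-1). The starting count gives R(0) = 500.
Unrolling n times gives the closed form R(n) = 500 × 4ⁿ.

R(n) = 4 × R(n-1), R(0) = 500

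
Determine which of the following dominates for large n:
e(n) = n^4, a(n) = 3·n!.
Comparing growth rates:
Growth-rate hierarchy: log n ≺ any polynomial ≺ any exponential cⁿ (c>1) ≺ n! ≺ nⁿ.
factorial dominates polynomial degree 4 asymptotically.

a(n) grows faster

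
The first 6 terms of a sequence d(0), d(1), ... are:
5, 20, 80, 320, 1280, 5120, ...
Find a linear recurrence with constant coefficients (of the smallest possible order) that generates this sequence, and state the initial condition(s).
Look for the lowest-order linear relation among consecutive terms.
Observation: each term is 4× the previous.
Check at n=2: 4·20 = 80. ✓

d(n) = 4 × d(n-1), d(0) = 5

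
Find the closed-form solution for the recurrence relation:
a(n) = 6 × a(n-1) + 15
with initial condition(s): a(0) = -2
Recurrence: a(n) = 6 × a(n-1) + 15, initial: a(0) = -2.
Try a(n) = A·6ⁿ + C. Substituting: A·6ⁿ + C = 6(A·6ⁿ⁻¹ + C) + 15 = A·6ⁿ + 6C + 15, so C = 6C + 15, giving C = -3. Then a(0) = A - 3 = -2 gives A = 1.

a(n) = 6ⁿ - 3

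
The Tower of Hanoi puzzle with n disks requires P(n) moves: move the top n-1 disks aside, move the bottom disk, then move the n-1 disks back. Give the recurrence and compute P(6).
Moving n disks = move the top n-1 disks aside (P(n-1) moves) + move the largest disk (1 move) + move the n-1 disks back on top (P(n-1) moves), so P(n) = 2P(n-1) + 1, with P(1) = 1 (a single disk takes one move).
First terms: 1, 3, 7, 15, 31, 63, … — each is one less than a power of 2. Indeed P(n) + 1 = 2(P(n-1) + 1) with P(1) + 1 = 2, so P(n) + 1 = 2ⁿ and P(n) = 2ⁿ - 1.
Hence P(6) = 2^6 - 1 = 64 - 1 = 63.

P(n) = 2P(n-1) + 1, P(1) = 1; P(6) = 63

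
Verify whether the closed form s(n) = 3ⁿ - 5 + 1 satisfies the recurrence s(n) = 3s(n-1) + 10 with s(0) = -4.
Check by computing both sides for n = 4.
From the recurrence with s(0) = -4:
  s(0) = -4, s(1) = -2, s(2) = 4, s(3) = 22, s(4) = 76
  so the recurrence gives s(4) = 76.
From the proposed closed form s(n) = 3ⁿ - 5 + 1:
  s(4) = 77.
The recurrence gives 76 but the closed form gives 77, so the closed form does not satisfy the recurrence.

No, the closed form is incorrect.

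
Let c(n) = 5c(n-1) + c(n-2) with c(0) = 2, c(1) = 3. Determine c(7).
Computing the sequence terms:
2, 3, 17, 88, 457, 2373, 12322, 63983

63983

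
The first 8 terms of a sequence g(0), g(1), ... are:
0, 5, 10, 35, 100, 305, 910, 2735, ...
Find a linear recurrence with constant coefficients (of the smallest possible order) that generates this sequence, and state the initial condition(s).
Look for the lowest-order linear relation among consecutive terms.
Observation: g(n) - 2·g(n-1) - (3)·g(n-2) = 0 holds for the shown terms, and no order-1 relation g(n) = α·g(n-1) + β fits.
Check at n=3: 2·10 + (3)·5 = 35. ✓

g(n) = 2g(n-1) + 3g(n-2), g(0) = 0, g(1) = 5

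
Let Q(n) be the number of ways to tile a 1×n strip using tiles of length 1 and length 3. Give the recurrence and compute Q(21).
Condition on the last tile: it has length 1 (leaving a 1×(n-1) strip) or length 3 (leaving a 1×(n-3) strip), so Q(n) = Q(n-1) + Q(n-3) (order-3 linear recurrence).
For 0 ≤ i < 3 only unit tiles fit, so Q(i) = 1.
Iterating the recurrence: Q(3) = 2, Q(4) = 3, Q(5) = 4, Q(6) = 6, Q(7) = 9, Q(8) = 13, Q(9) = 19, Q(10) = 28, Q(11) = 41, Q(12) = 60, Q(13) = 88, Q(14) = 129, Q(15) = 189, Q(16) = 277, Q(17) = 406, Q(18) = 595, Q(19) = 872, Q(20) = 1278, Q(21) = 1873.

Q(n) = Q(n-1) + Q(n-3), with Q(i) = 1 for 0 ≤ i < 3; Q(21) = 1873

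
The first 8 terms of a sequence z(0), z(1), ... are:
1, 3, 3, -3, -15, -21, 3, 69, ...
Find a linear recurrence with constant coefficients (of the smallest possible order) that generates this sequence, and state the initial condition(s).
Look for the lowest-order linear relation among consecutive terms.
Observation: z(n) - 2·z(n-1) - (-3)·z(n-2) = 0 holds for the shown terms, and no order-1 relation z(n) = α·z(n-1) + β fits.
Check at n=3: 2·3 + (-3)·3 = -3. ✓

z(n) = 2z(n-1) - 3z(n-2), z(0) = 1, z(1) = 3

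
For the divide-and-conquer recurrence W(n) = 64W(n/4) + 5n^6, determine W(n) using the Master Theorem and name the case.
Master Theorem template: W(n) = a·W(n/b) + f(n).
Here: a=64, b=4, f(n)=5n^6
Compute log_b(a) = log_4(64) = 3.
f(n) = 5n^6 = Ω(n^(3+ε)) with ε = 3, and the regularity condition holds (a·f(n/b) = (a/b^6)·f(n) with a/b^6 = 4^-3 < 1). Case 3: W(n) = Θ(f(n)) = Θ(n^6).

Case 3: W(n) = Θ(n^6)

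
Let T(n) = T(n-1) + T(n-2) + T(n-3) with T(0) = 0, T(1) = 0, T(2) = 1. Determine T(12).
Computing the sequence terms:
0, 0, 1, 1, 2, 4, 7, 13, 24, 44, 81, 149, 274

274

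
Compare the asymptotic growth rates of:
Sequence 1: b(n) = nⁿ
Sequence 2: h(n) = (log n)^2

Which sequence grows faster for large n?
Comparing growth rates:
Growth-rate hierarchy: log n ≺ any polynomial ≺ any exponential cⁿ (c>1) ≺ n! ≺ nⁿ.
super-exponential nⁿ dominates polylogarithmic (log n)^2 asymptotically.

b(n) grows faster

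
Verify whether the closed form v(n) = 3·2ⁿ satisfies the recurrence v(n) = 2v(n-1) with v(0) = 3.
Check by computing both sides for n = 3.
From the recurrence with v(0) = 3:
  v(0) = 3, v(1) = 6, v(2) = 12, v(3) = 24
  so the recurrence gives v(3) = 24.
From the proposed closed form v(n) = 3·2ⁿ:
  v(3) = 24.
Both sides give 24 at n = 3, and the initial condition(s) match, so the closed form is consistent.

Yes, the closed form is correct.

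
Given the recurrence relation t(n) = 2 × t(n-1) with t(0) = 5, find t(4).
Computing step by step:
t(0) = 5
t(1) = 2 × 5 = 10
t(2) = 2 × 10 = 20
t(3) = 2 × 20 = 40
t(4) = 2 × 40 = 80

80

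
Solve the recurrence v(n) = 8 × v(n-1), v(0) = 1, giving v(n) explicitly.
Recurrence: v(n) = 8 × v(n-1), initial: v(0) = 1.
Each term is 8 times the previous, so this is geometric with ratio 8. After n steps: v(n) = v(0)·8ⁿ = 8ⁿ.

v(n) = 8ⁿ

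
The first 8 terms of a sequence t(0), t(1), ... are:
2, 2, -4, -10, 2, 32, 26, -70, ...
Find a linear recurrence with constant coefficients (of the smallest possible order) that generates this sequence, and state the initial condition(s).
Look for the lowest-order linear relation among consecutive terms.
Observation: t(n) - 1·t(n-1) - (-3)·t(n-2) = 0 holds for the shown terms, and no order-1 relation t(n) = α·t(n-1) + β fits.
Check at n=3: 1·-4 + (-3)·2 = -10. ✓

t(n) = t(n-1) - 3t(n-2), t(0) = 2, t(1) = 2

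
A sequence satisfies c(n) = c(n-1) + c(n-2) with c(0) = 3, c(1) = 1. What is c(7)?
Computing the sequence terms:
3, 1, 4, 5, 9, 14, 23, 37

37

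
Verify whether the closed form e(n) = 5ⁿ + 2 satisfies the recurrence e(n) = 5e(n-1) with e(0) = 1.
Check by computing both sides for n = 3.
From the recurrence with e(0) = 1:
  e(0) = 1, e(1) = 5, e(2) = 25, e(3) = 125
  so the recurrence gives e(3) = 125.
From the proposed closed form e(n) = 5ⁿ + 2:
  e(3) = 127.
The recurrence gives 125 but the closed form gives 127, so the closed form does not satisfy the recurrence.

No, the closed form is incorrect.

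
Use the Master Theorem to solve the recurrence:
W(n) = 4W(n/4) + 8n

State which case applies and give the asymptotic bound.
Master Theorem template: W(n) = a·W(n/b) + f(n).
Here: a=4, b=4, f(n)=8n
Compute log_b(a) = log_4(4) = 1.
f(n) = 8n = Θ(n). Case 2: W(n) = Θ(n log n).

Case 2: W(n) = Θ(n log n)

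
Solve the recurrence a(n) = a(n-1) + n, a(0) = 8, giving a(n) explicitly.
Recurrence: a(n) = a(n-1) + n, initial: a(0) = 8.
Telescoping: a(n) = a(0) + Σᵢ₌₁ⁿ i = 8 + n(n+1)/2.

a(n) = n(n+1)/2 + 8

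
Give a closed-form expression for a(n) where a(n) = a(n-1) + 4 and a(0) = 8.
Recurrence: a(n) = a(n-1) + 4, initial: a(0) = 8.
Each step adds 4, so a(n) = a(0) + 4n = 4n + 8.

a(n) = 4n + 8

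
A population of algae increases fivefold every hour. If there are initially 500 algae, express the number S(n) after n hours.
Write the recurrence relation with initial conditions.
Each hour multiplies the count by 5, so the count after n hours depends only on the count after n-1 hours: S(n) = 5 × S(n-1). The starting count gives S(0) = 500.
Unrolling n times gives the closed form S(n) = 500 × 5ⁿ.

S(n) = 5 × S(n-1), S(0) = 500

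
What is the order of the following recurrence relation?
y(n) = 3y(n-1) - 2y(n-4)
The order is the largest lag k for which y(n-k) appears. Here the deepest term is y(n-4), so the order is 4.

Order 4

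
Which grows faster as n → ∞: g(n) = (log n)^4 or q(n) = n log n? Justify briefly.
Comparing growth rates:
Growth-rate hierarchy: log n ≺ any polynomial ≺ any exponential cⁿ (c>1) ≺ n! ≺ nⁿ.
polynomial degree 1 (with log factor) dominates polylogarithmic (log n)^4 asymptotically.

q(n) grows faster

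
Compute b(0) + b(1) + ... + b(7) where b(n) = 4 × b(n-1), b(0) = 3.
Computing the sequence terms: 3, 12, 48, 192, 768, 3072, 12288, 49152
Adding these values together:

65535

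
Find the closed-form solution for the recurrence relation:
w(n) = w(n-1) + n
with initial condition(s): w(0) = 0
Recurrence: w(n) = w(n-1) + n, initial: w(0) = 0.
Telescoping: w(n) = w(0) + Σᵢ₌₁ⁿ i = 0 + n(n+1)/2.

w(n) = n(n+1)/2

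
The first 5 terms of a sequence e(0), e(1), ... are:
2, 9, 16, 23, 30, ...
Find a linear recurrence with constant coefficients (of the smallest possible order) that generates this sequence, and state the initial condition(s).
Look for the lowest-order linear relation among consecutive terms.
Observation: consecutive differences are constant (= 7).
Check at n=2: 1·9 + 7 = 16. ✓

e(n) = e(n-1) + 7, e(0) = 2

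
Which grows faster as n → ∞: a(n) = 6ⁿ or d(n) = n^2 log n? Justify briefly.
Comparing growth rates:
Growth-rate hierarchy: log n ≺ any polynomial ≺ any exponential cⁿ (c>1) ≺ n! ≺ nⁿ.
exponential base 6 dominates polynomial degree 2 (with log factor) asymptotically.

a(n) grows faster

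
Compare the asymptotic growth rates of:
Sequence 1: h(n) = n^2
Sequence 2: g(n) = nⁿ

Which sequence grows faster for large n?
Comparing growth rates:
Growth-rate hierarchy: log n ≺ any polynomial ≺ any exponential cⁿ (c>1) ≺ n! ≺ nⁿ.
super-exponential nⁿ dominates polynomial degree 2 asymptotically.

g(n) grows faster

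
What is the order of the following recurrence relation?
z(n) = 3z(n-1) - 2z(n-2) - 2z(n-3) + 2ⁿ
The order is the largest lag k for which z(n-k) appears. Here the deepest term is z(n-3) (the 2ⁿ term is non-homogeneous and does not affect the order), so the order is 3.

Order 3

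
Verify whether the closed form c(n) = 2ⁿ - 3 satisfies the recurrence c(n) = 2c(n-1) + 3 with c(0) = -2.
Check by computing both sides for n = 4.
From the recurrence with c(0) = -2:
  c(0) = -2, c(1) = -1, c(2) = 1, c(3) = 5, c(4) = 13
  so the recurrence gives c(4) = 13.
From the proposed closed form c(n) = 2ⁿ - 3:
  c(4) = 13.
Both sides give 13 at n = 4, and the initial condition(s) match, so the closed form is consistent.

Yes, the closed form is correct.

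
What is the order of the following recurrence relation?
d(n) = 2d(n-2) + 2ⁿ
The order is the largest lag k for which d(n-k) appears. Here the deepest term is d(n-2) (the 2ⁿ term is non-homogeneous and does not affect the order), so the order is 2.

Order 2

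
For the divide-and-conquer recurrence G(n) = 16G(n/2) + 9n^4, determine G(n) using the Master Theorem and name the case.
Master Theorem template: G(n) = a·G(n/b) + f(n).
Here: a=16, b=2, f(n)=9n^4
Compute log_b(a) = log_2(16) = 4.
f(n) = 9n^4 = Θ(n^4). Case 2: G(n) = Θ(n^4 log n).

Case 2: G(n) = Θ(n^4 log n)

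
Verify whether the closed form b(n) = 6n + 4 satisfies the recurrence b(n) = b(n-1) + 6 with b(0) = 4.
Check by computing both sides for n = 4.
From the recurrence with b(0) = 4:
  b(0) = 4, b(1) = 10, b(2) = 16, b(3) = 22, b(4) = 28
  so the recurrence gives b(4) = 28.
From the proposed closed form b(n) = 6n + 4:
  b(4) = 28.
Both sides give 28 at n = 4, and the initial condition(s) match, so the closed form is consistent.

Yes, the closed form is correct.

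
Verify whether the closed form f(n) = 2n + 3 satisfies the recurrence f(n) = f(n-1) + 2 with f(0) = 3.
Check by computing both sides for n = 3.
From the recurrence with f(0) = 3:
  f(0) = 3, f(1) = 5, f(2) = 7, f(3) = 9
  so the recurrence gives f(3) = 9.
From the proposed closed form f(n) = 2n + 3:
  f(3) = 9.
Both sides give 9 at n = 3, and the initial condition(s) match, so the closed form is consistent.

Yes, the closed form is correct.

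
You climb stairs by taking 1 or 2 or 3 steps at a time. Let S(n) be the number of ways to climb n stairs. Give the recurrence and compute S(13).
Condition on the size of the last step (1 to 3): before it there were n-1, …, n-3 stairs climbed, and these cases are disjoint, so S(n) = S(n-1) + S(n-2) + S(n-3) (order-3 linear recurrence).
Initial conditions by direct count (compositions of i into parts ≤ 3): S(1) = 1; S(2) = 2; S(3) = 4.
Iterating the recurrence: S(4) = 7, S(5) = 13, S(6) = 24, S(7) = 44, S(8) = 81, S(9) = 149, S(10) = 274, S(11) = 504, S(12) = 927, S(13) = 1705.

S(n) = S(n-1) + S(n-2) + S(n-3), S(1) = 1, S(2) = 2, S(3) = 4; S(13) = 1705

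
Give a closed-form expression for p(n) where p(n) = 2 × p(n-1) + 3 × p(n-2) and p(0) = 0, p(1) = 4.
Recurrence: p(n) = 2 × p(n-1) + 3 × p(n-2), initial: p(0) = 0, p(1) = 4.
Characteristic equation: r² - 2r - 3 = 0, which factors as (r - 3)(r + 1) = 0, so r = 3, -1. General solution p(n) = A·3ⁿ + B·(-1)ⁿ. From p(0) = 0: A + B = 0. From p(1) = 4: 3A - 1B = 4. Solving gives A = 1, B = -1.

p(n) = 3ⁿ - (-1)ⁿ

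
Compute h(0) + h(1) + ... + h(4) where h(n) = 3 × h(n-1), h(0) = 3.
Computing the sequence terms: 3, 9, 27, 81, 243
Adding these values together:

363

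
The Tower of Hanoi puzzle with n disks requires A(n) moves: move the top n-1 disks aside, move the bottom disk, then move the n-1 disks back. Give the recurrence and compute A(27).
Moving n disks = move the top n-1 disks aside (A(n-1) moves) + move the largest disk (1 move) + move the n-1 disks back on top (A(n-1) moves), so A(n) = 2A(n-1) + 1, with A(1) = 1 (a single disk takes one move).
First terms: 1, 3, 7, 15, 31, 63, … — each is one less than a power of 2. Indeed A(n) + 1 = 2(A(n-1) + 1) with A(1) + 1 = 2, so A(n) + 1 = 2ⁿ and A(n) = 2ⁿ - 1.
Hence A(27) = 2^27 - 1 = 134217728 - 1 = 134217727.

A(n) = 2A(n-1) + 1, A(1) = 1; A(27) = 134217727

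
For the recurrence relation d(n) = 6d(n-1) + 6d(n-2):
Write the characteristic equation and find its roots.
Substitute d(n) = rⁿ and divide through by rⁿ⁻²: r² - 6r - 6 = 0
Discriminant: 6² + 4·6 = 60, not a perfect square, so by the quadratic formula r = (6 ± √60)/2.
General solution: d(n) = A·r₁ⁿ + B·r₂ⁿ where r₁,r₂ = (6 ± √60)/2

Characteristic: r² - 6r - 6 = 0, Roots: r = (6 ± √60)/2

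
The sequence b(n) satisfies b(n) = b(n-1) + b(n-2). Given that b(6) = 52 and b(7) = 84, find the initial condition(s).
Work backwards using b(k) = b(k+2) - b(k+1):
b(5) = b(7) - b(6) = 84 - 52 = 32
b(4) = b(6) - b(5) = 52 - 32 = 20
b(3) = b(5) - b(4) = 32 - 20 = 12
b(2) = b(4) - b(3) = 20 - 12 = 8
b(1) = b(3) - b(2) = 12 - 8 = 4
b(0) = b(2) - b(1) = 8 - 4 = 4

b(0) = 4, b(1) = 4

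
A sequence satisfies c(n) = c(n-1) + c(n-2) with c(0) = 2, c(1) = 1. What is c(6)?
Computing the sequence terms:
2, 1, 3, 4, 7, 11, 18

18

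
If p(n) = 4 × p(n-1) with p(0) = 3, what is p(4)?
Computing step by step:
p(0) = 3
p(1) = 4 × 3 = 12
p(2) = 4 × 12 = 48
p(3) = 4 × 48 = 192
p(4) = 4 × 192 = 768

768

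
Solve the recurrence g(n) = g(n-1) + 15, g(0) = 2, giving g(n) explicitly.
Recurrence: g(n) = g(n-1) + 15, initial: g(0) = 2.
Each step adds 15, so g(n) = g(0) + 15n = 15n + 2.

g(n) = 15n + 2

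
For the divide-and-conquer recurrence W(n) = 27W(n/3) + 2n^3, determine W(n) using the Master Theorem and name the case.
Master Theorem template: W(n) = a·W(n/b) + f(n).
Here: a=27, b=3, f(n)=2n^3
Compute log_b(a) = log_3(27) = 3.
f(n) = 2n^3 = Θ(n^3). Case 2: W(n) = Θ(n^3 log n).

Case 2: W(n) = Θ(n^3 log n)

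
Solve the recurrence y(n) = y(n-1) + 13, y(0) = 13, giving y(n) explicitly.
Recurrence: y(n) = y(n-1) + 13, initial: y(0) = 13.
Each step adds 13, so y(n) = y(0) + 13n = 13n + 13.

y(n) = 13n + 13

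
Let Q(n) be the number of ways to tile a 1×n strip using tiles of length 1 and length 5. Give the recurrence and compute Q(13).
Condition on the last tile: it has length 1 (leaving a 1×(n-1) strip) or length 5 (leaving a 1×(n-5) strip), so Q(n) = Q(n-1) + Q(n-5) (order-5 linear recurrence).
For 0 ≤ i < 5 only unit tiles fit, so Q(i) = 1.
Iterating the recurrence: Q(5) = 2, Q(6) = 3, Q(7) = 4, Q(8) = 5, Q(9) = 6, Q(10) = 8, Q(11) = 11, Q(12) = 15, Q(13) = 20.

Q(n) = Q(n-1) + Q(n-5), with Q(i) = 1 for 0 ≤ i < 5; Q(13) = 20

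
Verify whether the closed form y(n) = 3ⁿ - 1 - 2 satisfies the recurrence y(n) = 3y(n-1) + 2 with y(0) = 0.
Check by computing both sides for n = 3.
From the recurrence with y(0) = 0:
  y(0) = 0, y(1) = 2, y(2) = 8, y(3) = 26
  so the recurrence gives y(3) = 26.
From the proposed closed form y(n) = 3ⁿ - 1 - 2:
  y(3) = 24.
The recurrence gives 26 but the closed form gives 24, so the closed form does not satisfy the recurrence.

No, the closed form is incorrect.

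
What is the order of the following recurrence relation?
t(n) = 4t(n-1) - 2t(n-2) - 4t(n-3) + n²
The order is the largest lag k for which t(n-k) appears. Here the deepest term is t(n-3) (the n² term is non-homogeneous and does not affect the order), so the order is 3.

Order 3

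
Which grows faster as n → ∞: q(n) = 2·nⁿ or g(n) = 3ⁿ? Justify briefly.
Comparing growth rates:
Growth-rate hierarchy: log n ≺ any polynomial ≺ any exponential cⁿ (c>1) ≺ n! ≺ nⁿ.
super-exponential nⁿ dominates exponential base 3 asymptotically.

q(n) grows faster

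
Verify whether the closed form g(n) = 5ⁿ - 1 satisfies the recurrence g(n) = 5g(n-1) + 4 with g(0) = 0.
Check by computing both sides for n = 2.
From the recurrence with g(0) = 0:
  g(0) = 0, g(1) = 4, g(2) = 24
  so the recurrence gives g(2) = 24.
From the proposed closed form g(n) = 5ⁿ - 1:
  g(2) = 24.
Both sides give 24 at n = 2, and the initial condition(s) match, so the closed form is consistent.

Yes, the closed form is correct.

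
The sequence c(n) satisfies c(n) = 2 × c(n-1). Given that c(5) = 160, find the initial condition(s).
In general c(n) = 2ⁿ · c(0). At n = 5: c(0) = c(5) / 2^5 = 160 / 32 = 5.

c(0) = 5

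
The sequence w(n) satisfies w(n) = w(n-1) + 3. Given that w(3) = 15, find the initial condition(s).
w(3) = w(0) + 3·3, so w(0) = 15 - 9 = 6.

w(0) = 6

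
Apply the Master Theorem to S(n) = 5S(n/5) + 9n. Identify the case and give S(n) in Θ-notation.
Master Theorem template: S(n) = a·S(n/b) + f(n).
Here: a=5, b=5, f(n)=9n
Compute log_b(a) = log_5(5) = 1.
f(n) = 9n = Θ(n). Case 2: S(n) = Θ(n log n).

Case 2: S(n) = Θ(n log n)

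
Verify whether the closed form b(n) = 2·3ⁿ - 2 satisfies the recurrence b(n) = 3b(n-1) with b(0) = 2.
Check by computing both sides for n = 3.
From the recurrence with b(0) = 2:
  b(0) = 2, b(1) = 6, b(2) = 18, b(3) = 54
  so the recurrence gives b(3) = 54.
From the proposed closed form b(n) = 2·3ⁿ - 2:
  b(3) = 52.
The recurrence gives 54 but the closed form gives 52, so the closed form does not satisfy the recurrence.

No, the closed form is incorrect.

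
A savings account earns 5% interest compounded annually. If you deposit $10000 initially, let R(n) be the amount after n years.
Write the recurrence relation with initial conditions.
Each year the balance grows by 5%, i.e. is multiplied by 1 + 5/100 = 1.05, so R(n) = 1.05 × R(n-1). The initial deposit gives R(0) = 10000.
Unrolling gives the closed form R(n) = 10000 × (1.05)ⁿ.

R(n) = 1.05 × R(n-1), R(0) = 10000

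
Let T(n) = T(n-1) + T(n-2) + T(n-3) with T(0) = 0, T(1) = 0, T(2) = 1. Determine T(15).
Computing the sequence terms:
0, 0, 1, 1, 2, 4, 7, 13, 24, 44, 81, 149, 274, 504, 927, 1705

1705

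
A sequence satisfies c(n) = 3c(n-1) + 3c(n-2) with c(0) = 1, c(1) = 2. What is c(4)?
Computing the sequence terms:
1, 2, 9, 33, 126

126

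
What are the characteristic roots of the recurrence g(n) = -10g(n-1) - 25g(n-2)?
Substitute g(n) = rⁿ and divide through by rⁿ⁻²: r² + 10r + 25 = 0
Factor: (r + 5)² = 0, so r = -5 (double root).
General solution: g(n) = (A + Bn)·(-5)ⁿ

Characteristic: r² + 10r + 25 = 0, Roots: r = -5 (double root)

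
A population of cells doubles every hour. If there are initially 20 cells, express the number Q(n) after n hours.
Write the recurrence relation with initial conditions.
Each hour multiplies the count by 2, so the count after n hours depends only on the count after n-1 hours: Q(n) = 2 × Q(n-1). The starting count gives Q(0) = 20.
Unrolling n times gives the closed form Q(n) = 20 × 2ⁿ.

Q(n) = 2 × Q(n-1), Q(0) = 20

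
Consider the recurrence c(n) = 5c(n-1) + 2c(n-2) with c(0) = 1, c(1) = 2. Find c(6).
Computing the sequence terms:
1, 2, 12, 64, 344, 1848, 9928

9928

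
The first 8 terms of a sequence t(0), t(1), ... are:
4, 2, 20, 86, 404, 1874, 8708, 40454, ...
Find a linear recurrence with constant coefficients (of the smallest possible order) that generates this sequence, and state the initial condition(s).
Look for the lowest-order linear relation among consecutive terms.
Observation: t(n) - 4·t(n-1) - (3)·t(n-2) = 0 holds for the shown terms, and no order-1 relation t(n) = α·t(n-1) + β fits.
Check at n=3: 4·20 + (3)·2 = 86. ✓

t(n) = 4t(n-1) + 3t(n-2), t(0) = 4, t(1) = 2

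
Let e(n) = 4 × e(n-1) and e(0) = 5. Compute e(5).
Computing step by step:
e(0) = 5
e(1) = 4 × 5 = 20
e(2) = 4 × 20 = 80
e(3) = 4 × 80 = 320
e(4) = 4 × 320 = 1280
e(5) = 4 × 1280 = 5120

5120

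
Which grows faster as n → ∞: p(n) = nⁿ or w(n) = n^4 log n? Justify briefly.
Comparing growth rates:
Growth-rate hierarchy: log n ≺ any polynomial ≺ any exponential cⁿ (c>1) ≺ n! ≺ nⁿ.
super-exponential nⁿ dominates polynomial degree 4 (with log factor) asymptotically.

p(n) grows faster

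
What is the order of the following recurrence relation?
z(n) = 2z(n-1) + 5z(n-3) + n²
The order is the largest lag k for which z(n-k) appears. Here the deepest term is z(n-3) (the n² term is non-homogeneous and does not affect the order), so the order is 3.

Order 3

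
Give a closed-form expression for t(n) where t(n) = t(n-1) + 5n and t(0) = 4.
Recurrence: t(n) = t(n-1) + 5n, initial: t(0) = 4.
Telescoping: t(n) = t(0) + 5·Σᵢ₌₁ⁿ i = 4 + 5·n(n+1)/2.

t(n) = 5·n(n+1)/2 + 4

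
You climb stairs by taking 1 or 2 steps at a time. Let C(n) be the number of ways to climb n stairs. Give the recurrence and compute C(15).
Condition on the size of the last step (1 to 2): before it there were n-1, …, n-2 stairs climbed, and these cases are disjoint, so C(n) = C(n-1) + C(n-2) (Fibonacci-type sequence).
Initial conditions by direct count (compositions of i into parts ≤ 2): C(1) = 1; C(2) = 2.
Iterating the recurrence: C(3) = 3, C(4) = 5, C(5) = 8, C(6) = 13, C(7) = 21, C(8) = 34, C(9) = 55, C(10) = 89, C(11) = 144, C(12) = 233, C(13) = 377, C(14) = 610, C(15) = 987.

C(n) = C(n-1) + C(n-2), C(1) = 1, C(2) = 2; C(15) = 987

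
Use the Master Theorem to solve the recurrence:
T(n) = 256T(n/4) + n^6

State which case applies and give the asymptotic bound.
Master Theorem template: T(n) = a·T(n/b) + f(n).
Here: a=256, b=4, f(n)=n^6
Compute log_b(a) = log_4(256) = 4.
f(n) = n^6 = Ω(n^(4+ε)) with ε = 2, and the regularity condition holds (a·f(n/b) = (a/b^6)·f(n) with a/b^6 = 4^-2 < 1). Case 3: T(n) = Θ(f(n)) = Θ(n^6).

Case 3: T(n) = Θ(n^6)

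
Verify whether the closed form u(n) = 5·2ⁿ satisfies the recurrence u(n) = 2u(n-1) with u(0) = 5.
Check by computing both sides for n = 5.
From the recurrence with u(0) = 5:
  u(0) = 5, u(1) = 10, u(2) = 20, u(3) = 40, u(4) = 80, u(5) = 160
  so the recurrence gives u(5) = 160.
From the proposed closed form u(n) = 5·2ⁿ:
  u(5) = 160.
Both sides give 160 at n = 5, and the initial condition(s) match, so the closed form is consistent.

Yes, the closed form is correct.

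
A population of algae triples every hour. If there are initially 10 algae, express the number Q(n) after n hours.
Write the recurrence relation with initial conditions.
Each hour multiplies the count by 3, so the count after n hours depends only on the count after n-1 hours: Q(n) = 3 × Q(n-1). The starting count gives Q(0) = 10.
Unrolling n times gives the closed form Q(n) = 10 × 3ⁿ.

Q(n) = 3 × Q(n-1), Q(0) = 10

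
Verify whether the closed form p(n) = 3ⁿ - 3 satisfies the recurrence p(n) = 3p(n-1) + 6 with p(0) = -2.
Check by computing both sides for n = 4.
From the recurrence with p(0) = -2:
  p(0) = -2, p(1) = 0, p(2) = 6, p(3) = 24, p(4) = 78
  so the recurrence gives p(4) = 78.
From the proposed closed form p(n) = 3ⁿ - 3:
  p(4) = 78.
Both sides give 78 at n = 4, and the initial condition(s) match, so the closed form is consistent.

Yes, the closed form is correct.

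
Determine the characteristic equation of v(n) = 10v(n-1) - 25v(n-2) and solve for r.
Substitute v(n) = rⁿ and divide through by rⁿ⁻²: r² - 10r + 25 = 0
Factor: (r - 5)² = 0, so r = 5 (double root).
General solution: v(n) = (A + Bn)·5ⁿ

Characteristic: r² - 10r + 25 = 0, Roots: r = 5 (double root)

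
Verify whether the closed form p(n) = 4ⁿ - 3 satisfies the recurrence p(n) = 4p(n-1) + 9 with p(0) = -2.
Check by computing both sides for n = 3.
From the recurrence with p(0) = -2:
  p(0) = -2, p(1) = 1, p(2) = 13, p(3) = 61
  so the recurrence gives p(3) = 61.
From the proposed closed form p(n) = 4ⁿ - 3:
  p(3) = 61.
Both sides give 61 at n = 3, and the initial condition(s) match, so the closed form is consistent.

Yes, the closed form is correct.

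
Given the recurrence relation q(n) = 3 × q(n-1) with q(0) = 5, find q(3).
Computing step by step:
q(0) = 5
q(1) = 3 × 5 = 15
q(2) = 3 × 15 = 45
q(3) = 3 × 45 = 135

135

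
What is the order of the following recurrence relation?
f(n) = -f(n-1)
The order is the largest lag k for which f(n-k) appears. Here the deepest term is f(n-1), so the order is 1.

Order 1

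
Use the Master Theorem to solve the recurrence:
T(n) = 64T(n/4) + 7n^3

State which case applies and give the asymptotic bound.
Master Theorem template: T(n) = a·T(n/b) + f(n).
Here: a=64, b=4, f(n)=7n^3
Compute log_b(a) = log_4(64) = 3.
f(n) = 7n^3 = Θ(n^3). Case 2: T(n) = Θ(n^3 log n).

Case 2: T(n) = Θ(n^3 log n)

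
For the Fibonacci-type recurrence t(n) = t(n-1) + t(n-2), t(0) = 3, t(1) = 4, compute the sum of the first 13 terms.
Computing the sequence terms: 3, 4, 7, 11, 18, 29, 47, 76, 123, 199, 322, 521, 843
Adding these values together:

2203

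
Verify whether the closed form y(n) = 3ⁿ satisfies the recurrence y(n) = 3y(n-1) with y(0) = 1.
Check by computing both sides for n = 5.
From the recurrence with y(0) = 1:
  y(0) = 1, y(1) = 3, y(2) = 9, y(3) = 27, y(4) = 81, y(5) = 243
  so the recurrence gives y(5) = 243.
From the proposed closed form y(n) = 3ⁿ:
  y(5) = 243.
Both sides give 243 at n = 5, and the initial condition(s) match, so the closed form is consistent.

Yes, the closed form is correct.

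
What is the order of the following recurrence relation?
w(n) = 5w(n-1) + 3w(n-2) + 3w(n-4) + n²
The order is the largest lag k for which w(n-k) appears. Here the deepest term is w(n-4) (the n² term is non-homogeneous and does not affect the order), so the order is 4.

Order 4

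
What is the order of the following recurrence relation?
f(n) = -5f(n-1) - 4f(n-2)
The order is the largest lag k for which f(n-k) appears. Here the deepest term is f(n-2), so the order is 2.

Order 2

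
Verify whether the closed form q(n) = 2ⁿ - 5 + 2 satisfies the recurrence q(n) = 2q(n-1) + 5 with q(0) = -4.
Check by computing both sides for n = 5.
From the recurrence with q(0) = -4:
  q(0) = -4, q(1) = -3, q(2) = -1, q(3) = 3, q(4) = 11, q(5) = 27
  so the recurrence gives q(5) = 27.
From the proposed closed form q(n) = 2ⁿ - 5 + 2:
  q(5) = 29.
The recurrence gives 27 but the closed form gives 29, so the closed form does not satisfy the recurrence.

No, the closed form is incorrect.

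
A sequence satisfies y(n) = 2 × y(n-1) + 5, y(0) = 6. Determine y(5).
Computing step by step:
y(0) = 6
y(1) = 2 × 6 + 5 = 17
y(2) = 2 × 17 + 5 = 39
y(3) = 2 × 39 + 5 = 83
y(4) = 2 × 83 + 5 = 171
y(5) = 2 × 171 + 5 = 347

347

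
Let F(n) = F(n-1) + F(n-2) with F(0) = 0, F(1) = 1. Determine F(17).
Computing the sequence terms:
0, 1, 1, 2, 3, 5, 8, 13, 21, 34, 55, 89, 144, 233, 377, 610, 987, 1597

1597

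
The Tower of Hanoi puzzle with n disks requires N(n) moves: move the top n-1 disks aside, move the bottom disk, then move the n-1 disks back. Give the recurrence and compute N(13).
Moving n disks = move the top n-1 disks aside (N(n-1) moves) + move the largest disk (1 move) + move the n-1 disks back on top (N(n-1) moves), so N(n) = 2N(n-1) + 1, with N(1) = 1 (a single disk takes one move).
First terms: 1, 3, 7, 15, 31, 63, … — each is one less than a power of 2. Indeed N(n) + 1 = 2(N(n-1) + 1) with N(1) + 1 = 2, so N(n) + 1 = 2ⁿ and N(n) = 2ⁿ - 1.
Hence N(13) = 2^13 - 1 = 8192 - 1 = 8191.

N(n) = 2N(n-1) + 1, N(1) = 1; N(13) = 8191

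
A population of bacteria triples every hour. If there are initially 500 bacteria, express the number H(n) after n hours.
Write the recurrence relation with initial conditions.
Each hour multiplies the count by 3, so the count after n hours depends only on the count after n-1 hours: H(n) = 3 × H(n-1). The starting count gives H(0) = 500.
Unrolling n times gives the closed form H(n) = 500 × 3ⁿ.

H(n) = 3 × H(n-1), H(0) = 500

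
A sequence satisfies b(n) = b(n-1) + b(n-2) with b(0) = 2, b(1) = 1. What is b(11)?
Computing the sequence terms:
2, 1, 3, 4, 7, 11, 18, 29, 47, 76, 123, 199

199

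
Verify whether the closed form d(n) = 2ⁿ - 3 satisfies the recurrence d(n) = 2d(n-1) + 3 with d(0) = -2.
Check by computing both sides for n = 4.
From the recurrence with d(0) = -2:
  d(0) = -2, d(1) = -1, d(2) = 1, d(3) = 5, d(4) = 13
  so the recurrence gives d(4) = 13.
From the proposed closed form d(n) = 2ⁿ - 3:
  d(4) = 13.
Both sides give 13 at n = 4, and the initial condition(s) match, so the closed form is consistent.

Yes, the closed form is correct.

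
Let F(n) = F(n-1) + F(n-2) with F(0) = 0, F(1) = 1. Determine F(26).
Computing the sequence terms:
0, 1, 1, 2, 3, 5, 8, 13, 21, 34, 55, 89, 144, 233, 377, 610, 987, 1597, 2584, 4181, 6765, 10946, 17711, 28657, 46368, 75025, 121393

121393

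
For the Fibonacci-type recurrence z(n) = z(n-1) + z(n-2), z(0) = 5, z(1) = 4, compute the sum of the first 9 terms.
Computing the sequence terms: 5, 4, 9, 13, 22, 35, 57, 92, 149
Adding these values together:

386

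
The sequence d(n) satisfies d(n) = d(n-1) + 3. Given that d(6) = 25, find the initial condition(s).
d(6) = d(0) + 6·3, so d(0) = 25 - 18 = 7.

d(0) = 7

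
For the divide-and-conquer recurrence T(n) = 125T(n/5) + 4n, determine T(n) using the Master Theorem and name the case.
Master Theorem template: T(n) = a·T(n/b) + f(n).
Here: a=125, b=5, f(n)=4n
Compute log_b(a) = log_5(125) = 3.
f(n) = 4n = O(n^(3-ε)) with ε = 2. Case 1: T(n) = Θ(n^log_b(a)) = Θ(n^3).

Case 1: T(n) = Θ(n^3)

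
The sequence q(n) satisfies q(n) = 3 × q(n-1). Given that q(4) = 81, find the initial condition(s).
In general q(n) = 3ⁿ · q(0). At n = 4: q(0) = q(4) / 3^4 = 81 / 81 = 1.

q(0) = 1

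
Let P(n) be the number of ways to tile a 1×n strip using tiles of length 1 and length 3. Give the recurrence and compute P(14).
Condition on the last tile: it has length 1 (leaving a 1×(n-1) strip) or length 3 (leaving a 1×(n-3) strip), so P(n) = P(n-1) + P(n-3) (order-3 linear recurrence).
For 0 ≤ i < 3 only unit tiles fit, so P(i) = 1.
Iterating the recurrence: P(3) = 2, P(4) = 3, P(5) = 4, P(6) = 6, P(7) = 9, P(8) = 13, P(9) = 19, P(10) = 28, P(11) = 41, P(12) = 60, P(13) = 88, P(14) = 129.

P(n) = P(n-1) + P(n-3), with P(i) = 1 for 0 ≤ i < 3; P(14) = 129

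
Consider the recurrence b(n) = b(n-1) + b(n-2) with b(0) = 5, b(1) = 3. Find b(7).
Computing the sequence terms:
5, 3, 8, 11, 19, 30, 49, 79

79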